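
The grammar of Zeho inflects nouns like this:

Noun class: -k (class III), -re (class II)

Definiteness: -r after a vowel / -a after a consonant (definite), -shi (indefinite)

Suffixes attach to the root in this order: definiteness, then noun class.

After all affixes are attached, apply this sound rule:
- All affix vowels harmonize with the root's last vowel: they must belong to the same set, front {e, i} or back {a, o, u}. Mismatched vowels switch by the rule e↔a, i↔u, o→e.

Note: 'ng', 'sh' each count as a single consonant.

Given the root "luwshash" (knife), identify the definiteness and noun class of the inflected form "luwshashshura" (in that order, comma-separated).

Segment: luwshash-shi-re.
definiteness: -shi → indefinite.
noun class: -re → class II.

indefinite, class II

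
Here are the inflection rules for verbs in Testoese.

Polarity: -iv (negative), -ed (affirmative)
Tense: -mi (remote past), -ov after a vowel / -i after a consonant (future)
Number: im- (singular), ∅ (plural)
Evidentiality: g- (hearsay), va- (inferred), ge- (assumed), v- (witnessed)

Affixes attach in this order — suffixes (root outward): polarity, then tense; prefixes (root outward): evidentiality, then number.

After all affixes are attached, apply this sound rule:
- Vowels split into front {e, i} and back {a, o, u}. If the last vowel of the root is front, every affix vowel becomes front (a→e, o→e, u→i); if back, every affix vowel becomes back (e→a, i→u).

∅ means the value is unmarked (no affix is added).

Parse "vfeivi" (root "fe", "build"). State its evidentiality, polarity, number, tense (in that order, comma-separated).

witnessed, negative, plural, future

Segment: v-fe-iv-i.
evidentiality: v- → witnessed.
polarity: -iv → negative.
number: ∅ → plural.
tense: -ov/i → future.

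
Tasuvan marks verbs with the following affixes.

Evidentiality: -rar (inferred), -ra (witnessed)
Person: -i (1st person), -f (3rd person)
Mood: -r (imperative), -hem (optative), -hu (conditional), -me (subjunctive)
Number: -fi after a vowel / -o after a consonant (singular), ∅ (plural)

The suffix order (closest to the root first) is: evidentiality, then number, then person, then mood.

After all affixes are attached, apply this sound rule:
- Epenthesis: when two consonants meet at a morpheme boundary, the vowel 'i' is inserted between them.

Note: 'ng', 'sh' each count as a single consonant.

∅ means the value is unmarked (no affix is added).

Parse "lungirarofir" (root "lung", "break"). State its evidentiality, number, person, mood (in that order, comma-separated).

inferred, singular, 3rd person, imperative

Segment: lung-rar-o-f-r.
evidentiality: -rar → inferred.
number: -fi/o → singular.
person: -f → 3rd person.
mood: -r → imperative.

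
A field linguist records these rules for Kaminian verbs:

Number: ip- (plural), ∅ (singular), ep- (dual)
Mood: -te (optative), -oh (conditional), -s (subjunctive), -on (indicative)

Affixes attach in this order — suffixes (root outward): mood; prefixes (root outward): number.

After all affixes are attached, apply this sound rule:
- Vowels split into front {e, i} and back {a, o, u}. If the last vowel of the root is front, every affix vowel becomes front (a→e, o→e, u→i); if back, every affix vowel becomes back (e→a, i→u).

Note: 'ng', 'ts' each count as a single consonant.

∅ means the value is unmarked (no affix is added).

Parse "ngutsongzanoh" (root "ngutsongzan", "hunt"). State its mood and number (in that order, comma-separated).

Segment: ngutsongzan-oh.
mood: -oh → conditional.
number: ∅ → singular.

conditional, singular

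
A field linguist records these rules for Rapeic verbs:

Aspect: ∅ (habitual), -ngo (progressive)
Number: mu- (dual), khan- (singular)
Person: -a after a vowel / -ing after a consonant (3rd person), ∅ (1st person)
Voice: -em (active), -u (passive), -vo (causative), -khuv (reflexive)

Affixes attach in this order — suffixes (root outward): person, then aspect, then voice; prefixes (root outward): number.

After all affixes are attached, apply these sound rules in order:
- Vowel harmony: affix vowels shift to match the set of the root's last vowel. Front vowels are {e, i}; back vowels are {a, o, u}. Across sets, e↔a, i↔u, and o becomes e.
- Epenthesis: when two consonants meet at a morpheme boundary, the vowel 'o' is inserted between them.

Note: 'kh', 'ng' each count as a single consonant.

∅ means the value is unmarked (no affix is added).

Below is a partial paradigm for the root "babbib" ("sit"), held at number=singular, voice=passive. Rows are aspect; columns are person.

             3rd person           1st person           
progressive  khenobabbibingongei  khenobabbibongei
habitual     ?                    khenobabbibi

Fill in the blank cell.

khenobabbibingi

Attach number singular khan- → khanbabbib.
Attach person 3rd person -ing (after consonant 'b') → khanbabbibing.
aspect = habitual: zero marking, form stays khanbabbibing.
Attach voice passive -u → khanbabbibingu.
Apply vowel harmony: khanbabbibingu → khenbabbibingi.
Apply epenthesis: khenbabbibingi → khenobabbibingi.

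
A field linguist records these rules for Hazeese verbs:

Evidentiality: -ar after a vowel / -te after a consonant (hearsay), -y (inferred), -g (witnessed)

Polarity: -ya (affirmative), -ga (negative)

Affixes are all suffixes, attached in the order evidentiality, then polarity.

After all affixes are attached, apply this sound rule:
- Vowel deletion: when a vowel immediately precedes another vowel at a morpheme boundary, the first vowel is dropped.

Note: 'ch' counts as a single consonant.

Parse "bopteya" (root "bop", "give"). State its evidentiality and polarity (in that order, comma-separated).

hearsay, affirmative

Segment: bop-te-ya.
evidentiality: -ar/te → hearsay.
polarity: -ya → affirmative.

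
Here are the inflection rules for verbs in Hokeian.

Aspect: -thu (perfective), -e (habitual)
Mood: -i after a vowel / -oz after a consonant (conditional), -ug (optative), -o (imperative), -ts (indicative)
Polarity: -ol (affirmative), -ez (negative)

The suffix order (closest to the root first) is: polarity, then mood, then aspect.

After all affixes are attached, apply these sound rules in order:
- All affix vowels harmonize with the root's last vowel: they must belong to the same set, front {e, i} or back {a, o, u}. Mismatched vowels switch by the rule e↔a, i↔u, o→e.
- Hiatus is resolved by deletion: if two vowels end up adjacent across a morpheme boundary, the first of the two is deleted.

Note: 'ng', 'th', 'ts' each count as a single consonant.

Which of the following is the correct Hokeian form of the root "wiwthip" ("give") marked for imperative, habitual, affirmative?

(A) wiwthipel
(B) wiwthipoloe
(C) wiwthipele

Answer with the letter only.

C

Attach polarity affirmative -ol → wiwthipol.
Attach mood imperative -o → wiwthipolo.
Attach aspect habitual -e → wiwthipoloe.
Apply vowel harmony: wiwthipoloe → wiwthipelee.
Apply vowel deletion: wiwthipelee → wiwthipele.
So the correct form is wiwthipele, option (C).
(B) wiwthipoloe is wrong: it fails to apply the sound rule(s).
(A) wiwthipel is wrong: it has the affixes in the wrong order.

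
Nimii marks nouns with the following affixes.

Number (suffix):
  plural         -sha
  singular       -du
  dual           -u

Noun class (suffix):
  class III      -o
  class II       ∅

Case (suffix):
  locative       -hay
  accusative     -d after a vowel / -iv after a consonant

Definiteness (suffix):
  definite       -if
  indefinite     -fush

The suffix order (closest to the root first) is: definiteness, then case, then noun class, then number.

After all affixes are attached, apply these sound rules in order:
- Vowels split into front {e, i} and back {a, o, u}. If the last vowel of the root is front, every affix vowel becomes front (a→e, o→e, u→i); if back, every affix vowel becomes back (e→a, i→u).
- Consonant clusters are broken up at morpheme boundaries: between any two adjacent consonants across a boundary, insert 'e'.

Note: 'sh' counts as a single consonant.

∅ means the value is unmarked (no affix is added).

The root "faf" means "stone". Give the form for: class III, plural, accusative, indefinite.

fafefushuvosha

Attach definiteness indefinite -fush → faffush.
Attach case accusative -iv (after consonant 'sh') → faffushiv.
Attach noun class class III -o → faffushivo.
Attach number plural -sha → faffushivosha.
Apply vowel harmony: faffushivosha → faffushuvosha.
Apply epenthesis: faffushuvosha → fafefushuvosha.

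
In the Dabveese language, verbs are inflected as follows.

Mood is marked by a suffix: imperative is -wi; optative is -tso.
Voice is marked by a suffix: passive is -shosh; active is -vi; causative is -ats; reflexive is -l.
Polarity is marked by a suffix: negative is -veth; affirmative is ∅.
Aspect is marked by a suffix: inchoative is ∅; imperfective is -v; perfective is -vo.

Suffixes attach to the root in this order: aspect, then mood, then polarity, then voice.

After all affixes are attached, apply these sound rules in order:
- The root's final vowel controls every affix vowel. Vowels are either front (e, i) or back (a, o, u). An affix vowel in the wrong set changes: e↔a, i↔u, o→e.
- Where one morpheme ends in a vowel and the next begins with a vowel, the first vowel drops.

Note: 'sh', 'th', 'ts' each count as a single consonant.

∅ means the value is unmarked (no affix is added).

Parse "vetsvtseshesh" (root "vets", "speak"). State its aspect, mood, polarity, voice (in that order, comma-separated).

imperfective, optative, affirmative, passive

Segment: vets-v-tso-shosh.
aspect: -v → imperfective.
mood: -tso → optative.
polarity: ∅ → affirmative.
voice: -shosh → passive.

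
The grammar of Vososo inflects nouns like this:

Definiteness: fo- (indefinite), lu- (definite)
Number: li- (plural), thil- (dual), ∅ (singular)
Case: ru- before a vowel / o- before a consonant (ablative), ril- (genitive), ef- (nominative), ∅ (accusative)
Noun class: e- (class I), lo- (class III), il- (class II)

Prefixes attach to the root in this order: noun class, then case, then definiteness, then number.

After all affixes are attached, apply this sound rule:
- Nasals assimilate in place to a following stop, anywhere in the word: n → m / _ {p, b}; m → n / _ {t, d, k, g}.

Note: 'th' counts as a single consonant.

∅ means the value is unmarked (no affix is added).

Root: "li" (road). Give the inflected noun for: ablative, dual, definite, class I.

thillurueli

Attach noun class class I e- → eli.
Attach case ablative ru- (before vowel 'e') → rueli.
Attach definiteness definite lu- → lurueli.
Attach number dual thil- → thillurueli.
Nasal assimilation: no change.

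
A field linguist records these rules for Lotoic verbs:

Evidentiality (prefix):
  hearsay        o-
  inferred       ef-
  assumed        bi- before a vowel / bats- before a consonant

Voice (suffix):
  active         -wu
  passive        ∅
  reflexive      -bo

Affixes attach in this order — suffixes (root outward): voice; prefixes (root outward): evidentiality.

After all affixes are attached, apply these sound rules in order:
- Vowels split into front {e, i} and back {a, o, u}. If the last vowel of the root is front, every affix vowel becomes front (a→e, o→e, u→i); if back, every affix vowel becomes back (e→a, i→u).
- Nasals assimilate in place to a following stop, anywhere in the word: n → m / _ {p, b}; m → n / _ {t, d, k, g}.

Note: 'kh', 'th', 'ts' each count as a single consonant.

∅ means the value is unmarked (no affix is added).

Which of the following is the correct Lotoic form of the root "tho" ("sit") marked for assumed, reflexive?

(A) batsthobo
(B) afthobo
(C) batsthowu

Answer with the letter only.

Attach evidentiality assumed bats- (before consonant 'th') → batstho.
Attach voice reflexive -bo → batsthobo.
Vowel harmony: no change.
Nasal assimilation: no change.
So the correct form is batsthobo, option (A).
(C) batsthowu is wrong: it uses active instead of reflexive for voice.
(B) afthobo is wrong: it uses inferred instead of assumed for evidentiality.

A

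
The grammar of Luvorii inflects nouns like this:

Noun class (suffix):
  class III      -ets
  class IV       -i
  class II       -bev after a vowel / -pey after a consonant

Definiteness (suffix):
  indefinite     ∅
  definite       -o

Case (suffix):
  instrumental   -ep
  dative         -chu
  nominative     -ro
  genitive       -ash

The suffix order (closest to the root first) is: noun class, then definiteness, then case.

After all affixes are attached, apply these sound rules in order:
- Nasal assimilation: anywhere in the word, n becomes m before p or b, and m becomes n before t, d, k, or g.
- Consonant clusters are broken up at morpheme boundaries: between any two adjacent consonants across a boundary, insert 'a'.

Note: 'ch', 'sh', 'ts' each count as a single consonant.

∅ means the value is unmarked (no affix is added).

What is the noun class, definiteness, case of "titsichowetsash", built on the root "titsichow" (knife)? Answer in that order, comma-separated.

Segment: titsichow-ets-ash.
noun class: -ets → class III.
definiteness: ∅ → indefinite.
case: -ash → genitive.

class III, indefinite, genitive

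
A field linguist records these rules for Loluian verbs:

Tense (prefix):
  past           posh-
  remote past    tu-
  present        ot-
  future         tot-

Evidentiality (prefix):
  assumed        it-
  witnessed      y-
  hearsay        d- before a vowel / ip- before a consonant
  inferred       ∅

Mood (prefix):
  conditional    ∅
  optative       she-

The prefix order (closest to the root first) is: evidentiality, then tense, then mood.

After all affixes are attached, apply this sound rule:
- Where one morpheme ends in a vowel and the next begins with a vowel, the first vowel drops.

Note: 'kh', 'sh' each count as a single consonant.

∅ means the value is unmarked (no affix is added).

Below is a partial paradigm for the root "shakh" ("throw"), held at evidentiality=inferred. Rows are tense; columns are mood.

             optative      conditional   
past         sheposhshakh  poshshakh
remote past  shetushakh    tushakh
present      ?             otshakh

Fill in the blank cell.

evidentiality = inferred: zero marking, form stays shakh.
Attach tense present ot- → otshakh.
Attach mood optative she- → sheotshakh.
Apply vowel deletion: sheotshakh → shotshakh.

shotshakh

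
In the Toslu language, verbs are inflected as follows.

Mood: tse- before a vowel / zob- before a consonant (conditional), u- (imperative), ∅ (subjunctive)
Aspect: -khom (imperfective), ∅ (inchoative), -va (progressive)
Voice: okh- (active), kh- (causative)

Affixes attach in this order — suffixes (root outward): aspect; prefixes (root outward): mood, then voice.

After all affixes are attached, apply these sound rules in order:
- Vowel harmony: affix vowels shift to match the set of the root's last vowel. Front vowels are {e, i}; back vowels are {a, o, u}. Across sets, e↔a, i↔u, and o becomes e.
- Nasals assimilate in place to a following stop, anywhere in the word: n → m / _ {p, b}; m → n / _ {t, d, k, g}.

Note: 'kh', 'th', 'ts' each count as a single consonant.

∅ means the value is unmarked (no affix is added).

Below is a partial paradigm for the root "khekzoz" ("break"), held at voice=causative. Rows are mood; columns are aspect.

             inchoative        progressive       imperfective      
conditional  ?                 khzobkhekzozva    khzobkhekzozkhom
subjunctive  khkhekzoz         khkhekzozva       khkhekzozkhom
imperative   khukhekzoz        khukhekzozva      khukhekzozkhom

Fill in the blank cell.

khzobkhekzoz

aspect = inchoative: zero marking, form stays khekzoz.
Attach mood conditional zob- (before consonant 'kh') → zobkhekzoz.
Attach voice causative kh- → khzobkhekzoz.
Vowel harmony: no change.
Nasal assimilation: no change.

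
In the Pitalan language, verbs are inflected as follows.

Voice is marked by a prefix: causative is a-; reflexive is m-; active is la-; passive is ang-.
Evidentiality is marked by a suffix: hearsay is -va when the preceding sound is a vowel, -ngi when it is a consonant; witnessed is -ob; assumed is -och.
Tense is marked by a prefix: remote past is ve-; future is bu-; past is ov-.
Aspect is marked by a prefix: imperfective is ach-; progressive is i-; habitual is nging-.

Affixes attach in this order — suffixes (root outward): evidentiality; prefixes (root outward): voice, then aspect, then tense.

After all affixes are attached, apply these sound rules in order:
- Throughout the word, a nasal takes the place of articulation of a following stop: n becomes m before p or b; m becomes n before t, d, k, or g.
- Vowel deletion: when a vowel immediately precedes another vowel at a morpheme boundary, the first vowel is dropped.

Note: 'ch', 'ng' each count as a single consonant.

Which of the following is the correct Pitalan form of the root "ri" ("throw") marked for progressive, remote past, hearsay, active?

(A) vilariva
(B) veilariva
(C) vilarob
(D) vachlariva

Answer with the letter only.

Attach voice active la- → lari.
Attach evidentiality hearsay -va (after vowel 'i') → lariva.
Attach aspect progressive i- → ilariva.
Attach tense remote past ve- → veilariva.
Nasal assimilation: no change.
Apply vowel deletion: veilariva → vilariva.
So the correct form is vilariva, option (A).
(B) veilariva is wrong: it fails to apply the sound rule(s).
(C) vilarob is wrong: it uses witnessed instead of hearsay for evidentiality.
(D) vachlariva is wrong: it uses imperfective instead of progressive for aspect.

A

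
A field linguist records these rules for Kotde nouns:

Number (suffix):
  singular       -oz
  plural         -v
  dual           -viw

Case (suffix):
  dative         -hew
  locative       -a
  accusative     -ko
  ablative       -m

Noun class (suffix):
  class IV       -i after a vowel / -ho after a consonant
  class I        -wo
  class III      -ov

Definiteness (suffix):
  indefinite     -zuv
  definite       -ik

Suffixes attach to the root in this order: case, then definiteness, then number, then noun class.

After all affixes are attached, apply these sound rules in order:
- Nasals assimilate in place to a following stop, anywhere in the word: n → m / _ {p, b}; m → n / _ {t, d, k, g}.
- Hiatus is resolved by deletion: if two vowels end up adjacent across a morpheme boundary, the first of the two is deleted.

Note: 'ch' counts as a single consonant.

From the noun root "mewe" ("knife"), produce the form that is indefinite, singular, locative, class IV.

Attach case locative -a → mewea.
Attach definiteness indefinite -zuv → meweazuv.
Attach number singular -oz → meweazuvoz.
Attach noun class class IV -ho (after consonant 'z') → meweazuvozho.
Nasal assimilation: no change.
Apply vowel deletion: meweazuvozho → mewazuvozho.

mewazuvozho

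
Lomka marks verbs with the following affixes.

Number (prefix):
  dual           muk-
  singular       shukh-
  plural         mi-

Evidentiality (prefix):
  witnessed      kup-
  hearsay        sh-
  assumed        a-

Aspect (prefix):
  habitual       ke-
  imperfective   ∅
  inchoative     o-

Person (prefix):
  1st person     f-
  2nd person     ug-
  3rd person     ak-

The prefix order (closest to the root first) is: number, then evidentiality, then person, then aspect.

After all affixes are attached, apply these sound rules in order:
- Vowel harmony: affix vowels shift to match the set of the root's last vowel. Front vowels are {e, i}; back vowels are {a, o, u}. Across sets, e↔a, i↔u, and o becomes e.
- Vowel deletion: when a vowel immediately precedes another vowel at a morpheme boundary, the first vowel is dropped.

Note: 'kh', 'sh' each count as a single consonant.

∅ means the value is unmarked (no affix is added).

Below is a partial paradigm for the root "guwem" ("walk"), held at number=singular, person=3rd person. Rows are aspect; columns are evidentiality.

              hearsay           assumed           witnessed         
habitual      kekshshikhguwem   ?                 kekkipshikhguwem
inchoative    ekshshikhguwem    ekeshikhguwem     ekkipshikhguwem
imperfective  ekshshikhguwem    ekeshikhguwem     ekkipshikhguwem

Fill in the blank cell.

kekeshikhguwem

Attach number singular shukh- → shukhguwem.
Attach evidentiality assumed a- → ashukhguwem.
Attach person 3rd person ak- → akashukhguwem.
Attach aspect habitual ke- → keakashukhguwem.
Apply vowel harmony: keakashukhguwem → keekeshikhguwem.
Apply vowel deletion: keekeshikhguwem → kekeshikhguwem.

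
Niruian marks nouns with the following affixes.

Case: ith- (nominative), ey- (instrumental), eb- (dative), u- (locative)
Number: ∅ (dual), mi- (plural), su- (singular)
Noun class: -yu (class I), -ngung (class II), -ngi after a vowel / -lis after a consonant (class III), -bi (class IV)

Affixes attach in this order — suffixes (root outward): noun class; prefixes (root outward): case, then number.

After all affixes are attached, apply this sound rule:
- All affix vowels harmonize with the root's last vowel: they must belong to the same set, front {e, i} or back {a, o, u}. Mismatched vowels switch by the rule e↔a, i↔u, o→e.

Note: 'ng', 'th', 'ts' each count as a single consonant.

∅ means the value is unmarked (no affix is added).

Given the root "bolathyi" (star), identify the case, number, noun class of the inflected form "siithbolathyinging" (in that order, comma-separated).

nominative, singular, class II

Segment: su-ith-bolathyi-ngung.
case: ith- → nominative.
number: su- → singular.
noun class: -ngung → class II.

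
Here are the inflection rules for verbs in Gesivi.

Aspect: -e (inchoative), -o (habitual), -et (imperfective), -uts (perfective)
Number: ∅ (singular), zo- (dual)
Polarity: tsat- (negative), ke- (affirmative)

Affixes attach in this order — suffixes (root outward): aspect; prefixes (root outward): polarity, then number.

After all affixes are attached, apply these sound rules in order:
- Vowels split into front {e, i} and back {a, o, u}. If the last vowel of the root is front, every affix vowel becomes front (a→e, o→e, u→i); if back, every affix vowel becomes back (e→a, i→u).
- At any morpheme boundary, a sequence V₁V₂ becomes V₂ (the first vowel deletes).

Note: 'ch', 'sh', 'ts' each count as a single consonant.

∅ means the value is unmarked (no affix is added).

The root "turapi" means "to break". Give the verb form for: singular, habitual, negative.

Attach polarity negative tsat- → tsatturapi.
number = singular: zero marking, form stays tsatturapi.
Attach aspect habitual -o → tsatturapio.
Apply vowel harmony: tsatturapio → tsetturapie.
Apply vowel deletion: tsetturapie → tsetturape.

tsetturape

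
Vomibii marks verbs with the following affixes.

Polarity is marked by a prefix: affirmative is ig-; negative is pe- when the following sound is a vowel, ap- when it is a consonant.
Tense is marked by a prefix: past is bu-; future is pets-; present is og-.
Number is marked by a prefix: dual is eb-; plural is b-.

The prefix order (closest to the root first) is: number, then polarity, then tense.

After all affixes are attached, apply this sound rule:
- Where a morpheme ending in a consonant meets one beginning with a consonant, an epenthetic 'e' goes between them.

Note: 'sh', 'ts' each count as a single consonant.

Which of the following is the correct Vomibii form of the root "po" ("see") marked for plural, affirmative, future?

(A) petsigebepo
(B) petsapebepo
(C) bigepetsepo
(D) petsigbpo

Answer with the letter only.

Attach number plural b- → bpo.
Attach polarity affirmative ig- → igbpo.
Attach tense future pets- → petsigbpo.
Apply epenthesis: petsigbpo → petsigebepo.
So the correct form is petsigebepo, option (A).
(D) petsigbpo is wrong: it fails to apply the sound rule(s).
(C) bigepetsepo is wrong: it has the affixes in the wrong order.
(B) petsapebepo is wrong: it uses negative instead of affirmative for polarity.

A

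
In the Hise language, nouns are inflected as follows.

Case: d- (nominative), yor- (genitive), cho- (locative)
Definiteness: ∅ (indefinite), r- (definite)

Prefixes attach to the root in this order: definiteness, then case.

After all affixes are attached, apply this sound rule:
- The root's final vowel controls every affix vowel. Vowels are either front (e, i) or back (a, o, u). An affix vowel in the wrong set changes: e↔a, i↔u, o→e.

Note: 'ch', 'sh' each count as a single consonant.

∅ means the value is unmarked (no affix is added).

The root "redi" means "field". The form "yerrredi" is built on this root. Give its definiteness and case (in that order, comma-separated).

Segment: yor-r-redi.
definiteness: r- → definite.
case: yor- → genitive.

definite, genitive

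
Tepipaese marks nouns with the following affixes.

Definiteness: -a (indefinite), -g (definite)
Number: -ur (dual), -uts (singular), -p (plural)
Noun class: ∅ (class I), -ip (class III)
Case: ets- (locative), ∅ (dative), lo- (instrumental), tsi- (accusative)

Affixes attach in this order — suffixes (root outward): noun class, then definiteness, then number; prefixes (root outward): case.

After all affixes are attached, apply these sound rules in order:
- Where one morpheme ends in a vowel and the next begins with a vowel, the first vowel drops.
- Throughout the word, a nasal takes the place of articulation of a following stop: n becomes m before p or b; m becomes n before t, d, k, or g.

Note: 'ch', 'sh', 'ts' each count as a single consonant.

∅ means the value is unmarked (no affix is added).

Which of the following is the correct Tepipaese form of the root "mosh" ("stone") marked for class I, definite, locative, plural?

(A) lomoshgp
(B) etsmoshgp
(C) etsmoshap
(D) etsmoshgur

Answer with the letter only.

B

noun class = class I: zero marking, form stays mosh.
Attach definiteness definite -g → moshg.
Attach number plural -p → moshgp.
Attach case locative ets- → etsmoshgp.
Vowel deletion: no change.
Nasal assimilation: no change.
So the correct form is etsmoshgp, option (B).
(D) etsmoshgur is wrong: it uses dual instead of plural for number.
(A) lomoshgp is wrong: it uses instrumental instead of locative for case.
(C) etsmoshap is wrong: it uses indefinite instead of definite for definiteness.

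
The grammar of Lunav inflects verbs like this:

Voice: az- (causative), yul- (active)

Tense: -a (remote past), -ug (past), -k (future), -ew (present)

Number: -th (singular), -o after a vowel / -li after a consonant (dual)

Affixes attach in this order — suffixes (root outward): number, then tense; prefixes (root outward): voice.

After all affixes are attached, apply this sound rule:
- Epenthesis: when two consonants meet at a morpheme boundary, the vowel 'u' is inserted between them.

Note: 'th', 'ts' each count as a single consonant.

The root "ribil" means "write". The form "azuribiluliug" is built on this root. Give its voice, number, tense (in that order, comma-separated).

causative, dual, past

Segment: az-ribil-li-ug.
voice: az- → causative.
number: -o/li → dual.
tense: -ug → past.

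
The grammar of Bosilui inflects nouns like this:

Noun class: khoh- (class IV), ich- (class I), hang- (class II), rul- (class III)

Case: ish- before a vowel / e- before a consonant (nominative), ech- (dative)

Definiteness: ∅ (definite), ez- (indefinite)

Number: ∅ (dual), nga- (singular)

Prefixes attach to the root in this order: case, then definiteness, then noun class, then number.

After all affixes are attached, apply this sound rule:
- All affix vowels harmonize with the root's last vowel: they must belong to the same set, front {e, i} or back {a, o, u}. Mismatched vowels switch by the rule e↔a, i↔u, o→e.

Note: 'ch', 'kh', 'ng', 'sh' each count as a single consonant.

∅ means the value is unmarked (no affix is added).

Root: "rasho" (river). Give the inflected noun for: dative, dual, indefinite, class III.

Attach case dative ech- → echrasho.
Attach definiteness indefinite ez- → ezechrasho.
Attach noun class class III rul- → rulezechrasho.
number = dual: zero marking, form stays rulezechrasho.
Apply vowel harmony: rulezechrasho → rulazachrasho.

rulazachrasho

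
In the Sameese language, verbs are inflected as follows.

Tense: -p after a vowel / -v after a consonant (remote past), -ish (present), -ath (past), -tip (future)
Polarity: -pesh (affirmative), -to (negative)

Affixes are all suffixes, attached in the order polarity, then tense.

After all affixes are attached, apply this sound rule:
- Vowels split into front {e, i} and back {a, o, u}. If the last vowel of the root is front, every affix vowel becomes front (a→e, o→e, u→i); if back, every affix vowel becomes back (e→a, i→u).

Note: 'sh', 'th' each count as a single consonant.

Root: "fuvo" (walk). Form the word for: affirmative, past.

fuvopashath

Attach polarity affirmative -pesh → fuvopesh.
Attach tense past -ath → fuvopeshath.
Apply vowel harmony: fuvopeshath → fuvopashath.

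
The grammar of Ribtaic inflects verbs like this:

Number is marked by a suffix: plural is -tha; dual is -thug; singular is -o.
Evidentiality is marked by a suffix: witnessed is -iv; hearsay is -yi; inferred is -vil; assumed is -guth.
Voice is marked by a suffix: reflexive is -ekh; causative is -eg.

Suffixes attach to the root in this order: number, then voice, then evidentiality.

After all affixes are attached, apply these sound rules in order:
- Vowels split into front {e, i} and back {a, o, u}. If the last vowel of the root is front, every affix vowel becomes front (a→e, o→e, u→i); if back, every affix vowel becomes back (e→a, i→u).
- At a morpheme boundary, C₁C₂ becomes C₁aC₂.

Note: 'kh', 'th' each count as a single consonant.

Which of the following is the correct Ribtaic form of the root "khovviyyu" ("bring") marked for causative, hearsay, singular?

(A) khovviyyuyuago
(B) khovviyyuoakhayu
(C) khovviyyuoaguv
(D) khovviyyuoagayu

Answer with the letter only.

D

Attach number singular -o → khovviyyuo.
Attach voice causative -eg → khovviyyuoeg.
Attach evidentiality hearsay -yi → khovviyyuoegyi.
Apply vowel harmony: khovviyyuoegyi → khovviyyuoagyu.
Apply epenthesis: khovviyyuoagyu → khovviyyuoagayu.
So the correct form is khovviyyuoagayu, option (D).
(B) khovviyyuoakhayu is wrong: it uses reflexive instead of causative for voice.
(A) khovviyyuyuago is wrong: it has the affixes in the wrong order.
(C) khovviyyuoaguv is wrong: it uses witnessed instead of hearsay for evidentiality.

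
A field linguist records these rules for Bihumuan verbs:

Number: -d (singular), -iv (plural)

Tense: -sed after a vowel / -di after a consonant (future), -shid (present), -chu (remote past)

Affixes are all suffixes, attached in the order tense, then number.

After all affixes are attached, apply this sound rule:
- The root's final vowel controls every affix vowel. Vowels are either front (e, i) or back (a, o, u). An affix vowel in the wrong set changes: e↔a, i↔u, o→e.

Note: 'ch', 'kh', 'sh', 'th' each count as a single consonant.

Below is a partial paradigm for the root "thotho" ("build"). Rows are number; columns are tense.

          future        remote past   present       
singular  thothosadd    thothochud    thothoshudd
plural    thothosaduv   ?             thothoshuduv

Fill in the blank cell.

Attach tense remote past -chu → thothochu.
Attach number plural -iv → thothochuiv.
Apply vowel harmony: thothochuiv → thothochuuv.

thothochuuv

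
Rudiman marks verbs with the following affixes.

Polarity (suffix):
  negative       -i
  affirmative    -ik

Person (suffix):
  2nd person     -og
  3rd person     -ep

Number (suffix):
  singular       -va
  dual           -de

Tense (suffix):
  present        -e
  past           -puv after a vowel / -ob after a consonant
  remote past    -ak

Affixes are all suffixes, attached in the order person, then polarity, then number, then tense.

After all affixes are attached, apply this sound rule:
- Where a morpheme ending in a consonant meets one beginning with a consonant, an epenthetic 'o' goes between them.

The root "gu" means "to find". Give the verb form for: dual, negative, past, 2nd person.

Attach person 2nd person -og → guog.
Attach polarity negative -i → guogi.
Attach number dual -de → guogide.
Attach tense past -puv (after vowel 'e') → guogidepuv.
Epenthesis: no change.

guogidepuv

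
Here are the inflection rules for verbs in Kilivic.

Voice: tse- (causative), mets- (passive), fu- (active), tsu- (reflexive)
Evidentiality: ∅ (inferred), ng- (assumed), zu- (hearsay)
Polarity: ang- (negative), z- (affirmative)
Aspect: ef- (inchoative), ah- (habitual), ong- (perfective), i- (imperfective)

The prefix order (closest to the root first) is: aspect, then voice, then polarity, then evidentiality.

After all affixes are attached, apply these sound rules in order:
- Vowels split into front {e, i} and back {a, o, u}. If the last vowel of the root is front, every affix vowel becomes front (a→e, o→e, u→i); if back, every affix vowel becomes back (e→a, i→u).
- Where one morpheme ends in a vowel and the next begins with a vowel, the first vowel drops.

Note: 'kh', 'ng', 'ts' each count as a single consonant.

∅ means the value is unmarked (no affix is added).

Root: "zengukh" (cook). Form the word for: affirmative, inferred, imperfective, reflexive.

ztsuzengukh

Attach aspect imperfective i- → izengukh.
Attach voice reflexive tsu- → tsuizengukh.
Attach polarity affirmative z- → ztsuizengukh.
evidentiality = inferred: zero marking, form stays ztsuizengukh.
Apply vowel harmony: ztsuizengukh → ztsuuzengukh.
Apply vowel deletion: ztsuuzengukh → ztsuzengukh.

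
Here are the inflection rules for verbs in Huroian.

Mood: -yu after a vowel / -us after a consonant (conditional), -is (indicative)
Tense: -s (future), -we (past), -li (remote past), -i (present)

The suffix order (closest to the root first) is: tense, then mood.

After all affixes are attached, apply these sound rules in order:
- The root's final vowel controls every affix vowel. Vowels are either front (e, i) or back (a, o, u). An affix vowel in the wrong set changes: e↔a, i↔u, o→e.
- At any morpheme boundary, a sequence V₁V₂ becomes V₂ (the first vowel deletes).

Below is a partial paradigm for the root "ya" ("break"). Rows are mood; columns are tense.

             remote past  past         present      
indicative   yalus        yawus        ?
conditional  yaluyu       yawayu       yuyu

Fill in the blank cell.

yus

Attach tense present -i → yai.
Attach mood indicative -is → yaiis.
Apply vowel harmony: yaiis → yauus.
Apply vowel deletion: yauus → yus.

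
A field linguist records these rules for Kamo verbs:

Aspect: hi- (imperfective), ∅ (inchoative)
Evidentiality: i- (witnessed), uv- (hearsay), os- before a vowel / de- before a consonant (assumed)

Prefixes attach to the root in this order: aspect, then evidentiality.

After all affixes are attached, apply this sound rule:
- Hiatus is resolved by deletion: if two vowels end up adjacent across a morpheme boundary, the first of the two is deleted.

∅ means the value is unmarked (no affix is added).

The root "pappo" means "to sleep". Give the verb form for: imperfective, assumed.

Attach aspect imperfective hi- → hipappo.
Attach evidentiality assumed de- (before consonant 'h') → dehipappo.
Vowel deletion: no change.

dehipappo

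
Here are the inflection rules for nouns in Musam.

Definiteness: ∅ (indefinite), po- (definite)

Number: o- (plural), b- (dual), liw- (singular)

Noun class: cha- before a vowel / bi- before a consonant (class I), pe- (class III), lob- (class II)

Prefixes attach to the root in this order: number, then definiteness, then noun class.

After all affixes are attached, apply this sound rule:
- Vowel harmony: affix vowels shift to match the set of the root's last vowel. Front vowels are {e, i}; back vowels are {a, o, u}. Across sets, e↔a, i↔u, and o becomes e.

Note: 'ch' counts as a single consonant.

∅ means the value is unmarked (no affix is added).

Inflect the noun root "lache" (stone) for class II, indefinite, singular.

Attach number singular liw- → liwlache.
definiteness = indefinite: zero marking, form stays liwlache.
Attach noun class class II lob- → lobliwlache.
Apply vowel harmony: lobliwlache → lebliwlache.

lebliwlache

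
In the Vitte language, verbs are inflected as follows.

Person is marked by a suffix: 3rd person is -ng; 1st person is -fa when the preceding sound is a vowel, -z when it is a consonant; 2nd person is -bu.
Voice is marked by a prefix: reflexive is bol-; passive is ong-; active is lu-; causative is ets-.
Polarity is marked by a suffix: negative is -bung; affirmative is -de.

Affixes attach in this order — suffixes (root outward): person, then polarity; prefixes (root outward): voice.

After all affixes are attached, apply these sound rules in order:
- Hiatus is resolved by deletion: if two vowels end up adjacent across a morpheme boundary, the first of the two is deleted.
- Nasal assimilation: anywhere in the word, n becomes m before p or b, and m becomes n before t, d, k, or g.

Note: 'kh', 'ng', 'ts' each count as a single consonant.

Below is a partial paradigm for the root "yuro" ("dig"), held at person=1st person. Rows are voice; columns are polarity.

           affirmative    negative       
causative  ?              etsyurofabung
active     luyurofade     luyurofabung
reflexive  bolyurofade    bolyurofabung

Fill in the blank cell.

Attach person 1st person -fa (after vowel 'o') → yurofa.
Attach voice causative ets- → etsyurofa.
Attach polarity affirmative -de → etsyurofade.
Vowel deletion: no change.
Nasal assimilation: no change.

etsyurofade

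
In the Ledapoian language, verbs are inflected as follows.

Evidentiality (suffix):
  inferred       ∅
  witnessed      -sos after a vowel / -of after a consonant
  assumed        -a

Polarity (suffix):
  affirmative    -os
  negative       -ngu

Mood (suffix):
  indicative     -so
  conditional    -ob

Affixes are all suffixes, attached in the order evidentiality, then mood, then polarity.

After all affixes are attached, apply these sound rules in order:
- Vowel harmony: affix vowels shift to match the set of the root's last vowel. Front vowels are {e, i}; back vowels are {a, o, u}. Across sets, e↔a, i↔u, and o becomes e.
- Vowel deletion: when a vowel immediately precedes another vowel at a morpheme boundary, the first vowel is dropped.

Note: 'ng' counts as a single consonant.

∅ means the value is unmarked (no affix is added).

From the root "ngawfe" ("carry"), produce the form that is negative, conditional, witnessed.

ngawfesesebngi

Attach evidentiality witnessed -sos (after vowel 'e') → ngawfesos.
Attach mood conditional -ob → ngawfesosob.
Attach polarity negative -ngu → ngawfesosobngu.
Apply vowel harmony: ngawfesosobngu → ngawfesesebngi.
Vowel deletion: no change.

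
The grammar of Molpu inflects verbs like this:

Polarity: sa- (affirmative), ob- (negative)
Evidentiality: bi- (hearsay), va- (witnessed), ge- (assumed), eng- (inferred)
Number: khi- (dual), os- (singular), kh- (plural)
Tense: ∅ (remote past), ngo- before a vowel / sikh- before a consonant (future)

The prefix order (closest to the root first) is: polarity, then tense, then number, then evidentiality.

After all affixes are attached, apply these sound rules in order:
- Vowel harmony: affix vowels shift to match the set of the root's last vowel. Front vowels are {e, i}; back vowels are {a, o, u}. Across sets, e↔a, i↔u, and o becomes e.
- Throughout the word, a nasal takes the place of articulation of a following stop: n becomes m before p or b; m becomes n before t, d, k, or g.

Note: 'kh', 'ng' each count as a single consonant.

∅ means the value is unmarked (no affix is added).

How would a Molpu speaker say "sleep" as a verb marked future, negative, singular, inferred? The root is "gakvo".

Attach polarity negative ob- → obgakvo.
Attach tense future ngo- (before vowel 'o') → ngoobgakvo.
Attach number singular os- → osngoobgakvo.
Attach evidentiality inferred eng- → engosngoobgakvo.
Apply vowel harmony: engosngoobgakvo → angosngoobgakvo.
Nasal assimilation: no change.

angosngoobgakvo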